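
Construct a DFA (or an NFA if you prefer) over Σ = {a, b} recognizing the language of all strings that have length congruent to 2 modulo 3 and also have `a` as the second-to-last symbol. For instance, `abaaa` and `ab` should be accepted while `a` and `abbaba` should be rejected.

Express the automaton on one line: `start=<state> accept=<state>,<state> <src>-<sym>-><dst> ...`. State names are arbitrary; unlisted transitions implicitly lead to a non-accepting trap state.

Build one automaton per condition and run them in lockstep. One (3 states) tracks the input length modulo 3; the other (7 states) tracks the last 2 symbols read. Each combined state is a pair, one component from each; accept when both components accept.
          a    b  
>  q0     q1   q2 
   q1     q3   q4 
   q2     q5   q6 
 * q3     q7   q8 
 * q4     q9  q10 
   q5     q7   q8 
   q6     q9  q10 
   q7    q11  q12 
   q8    q13  q14 
   q9    q11  q12 
   q10   q13  q14 
   q11    q3   q4 
   q12    q5   q6 
   q13    q3   q4 
   q14    q5   q6 
(> = start, * = accepting)

start=q0 accept=q3,q4 q0-a->q1 q0-b->q2 q1-a->q3 q1-b->q4 q2-a->q5 q2-b->q6 q3-a->q7 q3-b->q8 q4-a->q9 q4-b->q10 q5-a->q7 q5-b->q8 q6-a->q9 q6-b->q10 q7-a->q11 q7-b->q12 q8-a->q13 q8-b->q14 q9-a->q11 q9-b->q12 q10-a->q13 q10-b->q14 q11-a->q3 q11-b->q4 q12-a->q5 q12-b->q6 q13-a->q3 q13-b->q4 q14-a->q5 q14-b->q6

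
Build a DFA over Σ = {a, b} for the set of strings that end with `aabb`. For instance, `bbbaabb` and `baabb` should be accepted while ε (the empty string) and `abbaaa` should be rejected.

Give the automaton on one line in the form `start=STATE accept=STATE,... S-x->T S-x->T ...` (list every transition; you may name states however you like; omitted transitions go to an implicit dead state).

Remember how much of `aabb` the current input suffix matches. State q0 means no match yet; q1 means the last symbol is `a`; q2 means the last 2 symbols are `aa`; q3 means the last 3 symbols are `aab`; q4 means the last 4 symbols are `aabb`. Only q4 accepts. On a mismatch, fall back to the longest proper suffix that is still a prefix of `aabb`.
A 5-state machine:
        a   b  
>  q0   q1  q0 
   q1   q2  q0 
   q2   q2  q3 
   q3   q1  q4 
 * q4   q1  q0 
(> = start, * = accepting)

start=q0 accept=q4 q0-a->q1 q0-b->q0 q1-a->q2 q1-b->q0 q2-a->q2 q2-b->q3 q3-a->q1 q3-b->q4 q4-a->q1 q4-b->q0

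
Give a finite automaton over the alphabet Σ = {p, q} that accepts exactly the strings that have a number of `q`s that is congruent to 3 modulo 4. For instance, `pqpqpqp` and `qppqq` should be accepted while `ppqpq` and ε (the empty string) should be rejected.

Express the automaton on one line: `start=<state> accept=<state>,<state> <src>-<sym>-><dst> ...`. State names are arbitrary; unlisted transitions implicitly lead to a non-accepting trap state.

start=A accept=D A-p->A A-q->B B-p->B B-q->C C-p->C C-q->D D-p->D D-q->A

The only thing that matters is how many `q`s have appeared, reduced mod 4. Use one state per residue: A for 0, …, D for 3. Reading `q` moves to the next residue; anything else stays put. D is accepting.
       p  q 
>  A   A  B 
   B   B  C 
   C   C  D 
 * D   D  A 
(> = start, * = accepting)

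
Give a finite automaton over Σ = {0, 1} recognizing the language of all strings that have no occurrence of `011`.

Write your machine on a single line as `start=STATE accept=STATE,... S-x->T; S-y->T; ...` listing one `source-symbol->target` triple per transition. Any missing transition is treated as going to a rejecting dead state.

start=A; accept=A,B,C; A-0->B; A-1->A; B-0->B; B-1->C; C-0->B; C-1->D; D-0->D; D-1->D

This is the complement of 'contains `011`'. Use the same substring-matching states — A through D holding how much of `011` has just been matched — but flip the accepting set: everything except the trap D accepts.
       0  1 
>* A   B  A 
 * B   B  C 
 * C   B  D 
   D   D  D 
(> = start, * = accepting)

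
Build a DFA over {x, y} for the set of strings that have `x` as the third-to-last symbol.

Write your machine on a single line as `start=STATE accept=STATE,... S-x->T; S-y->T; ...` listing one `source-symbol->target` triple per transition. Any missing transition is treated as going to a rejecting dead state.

Because acceptance depends on a position counted from the end, the machine has to buffer the most recent 3 symbols. Make each state the string of the last up-to-3 symbols read; on input `x` shift the window left and append `x`. Accept when the buffered window has length 3 and begins with `x`.
A 15-state machine:
          x    y  
>  s0     s1   s2 
   s1     s3   s4 
   s2     s5   s6 
   s3     s7   s8 
   s4     s9  s10 
   s5    s11  s12 
   s6    s13  s14 
 * s7     s7   s8 
 * s8     s9  s10 
 * s9    s11  s12 
 * s10   s13  s14 
   s11    s7   s8 
   s12    s9  s10 
   s13   s11  s12 
   s14   s13  s14 
(> = start, * = accepting)

start=s0; accept=s7,s8,s9,s10; s0-x->s1; s0-y->s2; s1-x->s3; s1-y->s4; s2-x->s5; s2-y->s6; s3-x->s7; s3-y->s8; s4-x->s9; s4-y->s10; s5-x->s11; s5-y->s12; s6-x->s13; s6-y->s14; s7-x->s7; s7-y->s8; s8-x->s9; s8-y->s10; s9-x->s11; s9-y->s12; s10-x->s13; s10-y->s14; s11-x->s7; s11-y->s8; s12-x->s9; s12-y->s10; s13-x->s11; s13-y->s12; s14-x->s13; s14-y->s14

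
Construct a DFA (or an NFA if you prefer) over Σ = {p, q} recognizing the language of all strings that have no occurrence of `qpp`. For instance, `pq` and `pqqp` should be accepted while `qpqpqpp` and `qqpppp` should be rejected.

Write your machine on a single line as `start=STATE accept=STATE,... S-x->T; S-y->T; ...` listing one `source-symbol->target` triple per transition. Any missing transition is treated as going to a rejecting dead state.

start=s0; accept=s0,s1,s2; s0-p->s0; s0-q->s1; s1-p->s2; s1-q->s1; s2-p->s3; s2-q->s1; s3-p->s3; s3-q->s3

Track partial matches of the forbidden pattern `qpp`. State s3 is a dead state reached once `qpp` has occurred; every other state accepts. s0 means no part of `qpp` is currently matched.
A 4-state machine:
        p   q  
>* s0   s0  s1 
 * s1   s2  s1 
 * s2   s3  s1 
   s3   s3  s3 
(> = start, * = accepting)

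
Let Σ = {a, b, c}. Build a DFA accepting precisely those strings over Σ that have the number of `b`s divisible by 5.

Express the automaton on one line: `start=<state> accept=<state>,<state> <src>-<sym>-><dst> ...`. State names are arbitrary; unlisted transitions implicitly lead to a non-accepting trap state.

start=q0 accept=q0 q0-a->q0 q0-b->q1 q0-c->q0 q1-a->q1 q1-b->q2 q1-c->q1 q2-a->q2 q2-b->q3 q2-c->q2 q3-a->q3 q3-b->q4 q3-c->q3 q4-a->q4 q4-b->q0 q4-c->q4

The only thing that matters is how many `b`s have appeared, reduced mod 5. Use one state per residue: q0 for 0, …, q4 for 4. Reading `b` moves to the next residue; anything else stays put. q0 is accepting.
With 5 states:
        a   b   c  
>* q0   q0  q1  q0 
   q1   q1  q2  q1 
   q2   q2  q3  q2 
   q3   q3  q4  q3 
   q4   q4  q0  q4 
(> = start, * = accepting)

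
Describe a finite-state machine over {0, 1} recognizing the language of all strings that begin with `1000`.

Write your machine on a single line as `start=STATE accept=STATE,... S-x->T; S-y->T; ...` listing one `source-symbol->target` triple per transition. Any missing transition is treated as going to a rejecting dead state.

Check the first 4 symbols one by one: S0 through S3 record how many have matched `1000` so far; any wrong symbol goes to the dead state S5. After all 4 match we enter the accepting sink S4.
6 states suffice.
        0   1  
>  S0   S5  S1 
   S1   S2  S5 
   S2   S3  S5 
   S3   S4  S5 
 * S4   S4  S4 
   S5   S5  S5 
(> = start, * = accepting)

start=S0; accept=S4; S0-0->S5; S0-1->S1; S1-0->S2; S1-1->S5; S2-0->S3; S2-1->S5; S3-0->S4; S3-1->S5; S4-0->S4; S4-1->S4; S5-0->S5; S5-1->S5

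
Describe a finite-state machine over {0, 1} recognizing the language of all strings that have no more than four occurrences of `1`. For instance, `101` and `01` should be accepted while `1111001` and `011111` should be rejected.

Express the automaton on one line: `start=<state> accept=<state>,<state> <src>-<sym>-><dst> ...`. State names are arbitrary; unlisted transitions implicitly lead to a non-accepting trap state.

Count `1`s, saturating at 5: states S0 through S4 mean 0 through 4 `1`s seen; S5 means more than 4. Each `1` increments (capped at S5); other symbols loop. Accept from {S0, S1, S2, S3, S4}.
A 6-state machine:
        0   1  
>* S0   S0  S1 
 * S1   S1  S2 
 * S2   S2  S3 
 * S3   S3  S4 
 * S4   S4  S5 
   S5   S5  S5 
(> = start, * = accepting)

start=S0 accept=S0,S1,S2,S3,S4 S0-0->S0 S0-1->S1 S1-0->S1 S1-1->S2 S2-0->S2 S2-1->S3 S3-0->S3 S3-1->S4 S4-0->S4 S4-1->S5 S5-0->S5 S5-1->S5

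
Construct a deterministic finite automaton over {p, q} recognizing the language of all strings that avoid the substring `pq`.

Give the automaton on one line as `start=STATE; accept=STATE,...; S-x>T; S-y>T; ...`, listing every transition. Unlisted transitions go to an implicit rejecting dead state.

Track partial matches of the forbidden pattern `pq`. State s2 is a dead state reached once `pq` has occurred; every other state accepts. s0 means no part of `pq` is currently matched.
        p   q  
>* s0   s1  s0 
 * s1   s1  s2 
   s2   s2  s2 
(> = start, * = accepting)

start=s0; accept=s0,s1; s0-p>s1; s0-q>s0; s1-p>s1; s1-q>s2; s2-p>s2; s2-q>s2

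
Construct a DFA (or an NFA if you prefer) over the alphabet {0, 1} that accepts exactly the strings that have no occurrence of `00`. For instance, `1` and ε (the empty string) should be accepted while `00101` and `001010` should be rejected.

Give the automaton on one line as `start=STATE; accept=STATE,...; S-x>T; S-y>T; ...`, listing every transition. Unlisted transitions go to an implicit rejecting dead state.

start=s0; accept=s0,s1; s0-0>s1; s0-1>s0; s1-0>s2; s1-1>s0; s2-0>s2; s2-1>s2

This is the complement of 'contains `00`'. Use the same substring-matching states — s0 through s2 holding how much of `00` has just been matched — but flip the accepting set: everything except the trap s2 accepts.
        0   1  
>* s0   s1  s0 
 * s1   s2  s0 
   s2   s2  s2 
(> = start, * = accepting)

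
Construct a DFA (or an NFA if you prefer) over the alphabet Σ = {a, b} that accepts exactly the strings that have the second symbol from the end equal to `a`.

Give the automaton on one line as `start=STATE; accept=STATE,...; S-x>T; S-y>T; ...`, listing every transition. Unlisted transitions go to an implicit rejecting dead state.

A DFA must remember the last 2 symbols (since which symbol is second-to-last isn't known until the input ends). Use one state per possible window of the last ≤2 symbols; accept from those whose window starts with `a`.
7 states suffice.
        a   b  
>  s0   s1  s2 
   s1   s3  s4 
   s2   s5  s6 
 * s3   s3  s4 
 * s4   s5  s6 
   s5   s3  s4 
   s6   s5  s6 
(> = start, * = accepting)

start=s0; accept=s3,s4; s0-a>s1; s0-b>s2; s1-a>s3; s1-b>s4; s2-a>s5; s2-b>s6; s3-a>s3; s3-b>s4; s4-a>s5; s4-b>s6; s5-a>s3; s5-b>s4; s6-a>s5; s6-b>s6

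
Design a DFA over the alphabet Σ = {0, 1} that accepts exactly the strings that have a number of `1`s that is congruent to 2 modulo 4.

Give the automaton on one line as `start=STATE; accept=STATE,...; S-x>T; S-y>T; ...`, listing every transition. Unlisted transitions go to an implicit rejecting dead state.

start=q0; accept=q2; q0-0>q0; q0-1>q1; q1-0>q1; q1-1>q2; q2-0>q2; q2-1>q3; q3-0>q3; q3-1>q0

The only thing that matters is how many `1`s have appeared, reduced mod 4. Use one state per residue: q0 for 0, …, q3 for 3. Reading `1` moves to the next residue; anything else stays put. q2 is accepting.
A 4-state machine:
        0   1  
>  q0   q0  q1 
   q1   q1  q2 
 * q2   q2  q3 
   q3   q3  q0 
(> = start, * = accepting)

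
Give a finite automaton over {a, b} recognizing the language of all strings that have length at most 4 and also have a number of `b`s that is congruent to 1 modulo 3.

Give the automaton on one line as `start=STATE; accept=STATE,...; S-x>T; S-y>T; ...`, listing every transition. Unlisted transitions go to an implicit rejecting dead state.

start=q0; accept=q2,q4,q7,q10; q0-a>q1; q0-b>q2; q1-a>q3; q1-b>q4; q2-a>q4; q2-b>q5; q3-a>q6; q3-b>q7; q4-a>q7; q4-b>q8; q5-a>q8; q5-b>q6; q6-a>q9; q6-b>q10; q7-a>q10; q7-b>q11; q8-a>q11; q8-b>q9; q9-a>q12; q9-b>q13; q10-a>q13; q10-b>q14; q11-a>q14; q11-b>q12; q12-a>q12; q12-b>q13; q13-a>q13; q13-b>q14; q14-a>q14; q14-b>q12

Handle the two conditions separately and then intersect. The first has 6 states tracking the input length, saturating at 5; the second has 3 states tracking the count of `b`s modulo 3. A product state is a pair (one from each), accepting exactly when both do.
15 states suffice.
          a    b  
>  q0     q1   q2 
   q1     q3   q4 
 * q2     q4   q5 
   q3     q6   q7 
 * q4     q7   q8 
   q5     q8   q6 
   q6     q9  q10 
 * q7    q10  q11 
   q8    q11   q9 
   q9    q12  q13 
 * q10   q13  q14 
   q11   q14  q12 
   q12   q12  q13 
   q13   q13  q14 
   q14   q14  q12 
(> = start, * = accepting)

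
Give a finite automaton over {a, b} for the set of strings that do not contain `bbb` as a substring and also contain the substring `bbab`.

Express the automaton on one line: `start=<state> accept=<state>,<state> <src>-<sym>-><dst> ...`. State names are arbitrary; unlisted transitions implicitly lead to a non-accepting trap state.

start=S0 accept=S5,S6,S7 S0-a->S0 S0-b->S1 S1-a->S0 S1-b->S2 S2-a->S3 S2-b->S4 S3-a->S0 S3-b->S5 S4-a->S4 S4-b->S4 S5-a->S6 S5-b->S7 S6-a->S6 S6-b->S5 S7-a->S6 S7-b->S4

Run two small machines in parallel and take their product. The first has 4 states tracking partial matches of the forbidden pattern `bbb`; the second has 5 states tracking whether and how much of `bbab` has been seen. A product state is a pair (one from each), accepting exactly when both do. Minimizing collapses redundant product states.
An 8-state machine:
        a   b  
>  S0   S0  S1 
   S1   S0  S2 
   S2   S3  S4 
   S3   S0  S5 
   S4   S4  S4 
 * S5   S6  S7 
 * S6   S6  S5 
 * S7   S6  S4 
(> = start, * = accepting)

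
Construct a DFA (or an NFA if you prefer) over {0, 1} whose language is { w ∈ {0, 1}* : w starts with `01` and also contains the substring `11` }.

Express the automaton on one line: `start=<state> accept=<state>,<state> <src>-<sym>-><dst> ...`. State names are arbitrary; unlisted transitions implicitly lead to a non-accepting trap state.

Handle the two conditions separately and then intersect. The first has 4 states tracking whether the input so far still matches the prefix `01`; the second has 3 states tracking whether and how much of `11` has been seen. A product state is a pair (one from each), accepting exactly when both do.
8 states suffice.
        0   1  
>  q0   q1  q2 
   q1   q3  q4 
   q2   q3  q5 
   q3   q3  q2 
   q4   q6  q7 
   q5   q5  q5 
   q6   q6  q4 
 * q7   q7  q7 
(> = start, * = accepting)

start=q0 accept=q7 q0-0->q1 q0-1->q2 q1-0->q3 q1-1->q4 q2-0->q3 q2-1->q5 q3-0->q3 q3-1->q2 q4-0->q6 q4-1->q7 q5-0->q5 q5-1->q5 q6-0->q6 q6-1->q4 q7-0->q7 q7-1->q7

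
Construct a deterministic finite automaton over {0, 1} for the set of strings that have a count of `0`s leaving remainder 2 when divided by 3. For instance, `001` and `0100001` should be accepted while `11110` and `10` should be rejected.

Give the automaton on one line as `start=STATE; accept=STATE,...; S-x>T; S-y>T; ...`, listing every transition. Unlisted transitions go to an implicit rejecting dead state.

Keep the running count of `0`s modulo 3: each `0` advances along the cycle S0 → S1 → S2 → S0 while other symbols loop. Accept at S2.
A 3-state machine:
        0   1  
>  S0   S1  S0 
   S1   S2  S1 
 * S2   S0  S2 
(> = start, * = accepting)

start=S0; accept=S2; S0-0>S1; S0-1>S0; S1-0>S2; S1-1>S1; S2-0>S0; S2-1>S2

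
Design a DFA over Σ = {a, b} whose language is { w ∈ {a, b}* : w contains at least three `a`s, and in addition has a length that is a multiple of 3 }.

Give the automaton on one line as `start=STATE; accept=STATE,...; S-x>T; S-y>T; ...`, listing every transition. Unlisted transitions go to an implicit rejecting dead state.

Run two small machines in parallel and take their product. One (5 states) tracks the count of `a`s, saturating at 4; the other (3 states) tracks the input length modulo 3. Each combined state is a pair, one component from each; accept when both components accept.
With 15 states:
          a    b  
>  S0     S1   S2 
   S1     S3   S4 
   S2     S4   S5 
   S3     S6   S7 
   S4     S7   S8 
   S5     S8   S0 
 * S6     S9  S10 
   S7    S10  S11 
   S8    S11   S1 
   S9    S12  S12 
   S10   S12  S13 
   S11   S13   S3 
   S12   S14  S14 
   S13   S14   S6 
 * S14    S9   S9 
(> = start, * = accepting)

start=S0; accept=S6,S14; S0-a>S1; S0-b>S2; S1-a>S3; S1-b>S4; S2-a>S4; S2-b>S5; S3-a>S6; S3-b>S7; S4-a>S7; S4-b>S8; S5-a>S8; S5-b>S0; S6-a>S9; S6-b>S10; S7-a>S10; S7-b>S11; S8-a>S11; S8-b>S1; S9-a>S12; S9-b>S12; S10-a>S12; S10-b>S13; S11-a>S13; S11-b>S3; S12-a>S14; S12-b>S14; S13-a>S14; S13-b>S6; S14-a>S9; S14-b>S9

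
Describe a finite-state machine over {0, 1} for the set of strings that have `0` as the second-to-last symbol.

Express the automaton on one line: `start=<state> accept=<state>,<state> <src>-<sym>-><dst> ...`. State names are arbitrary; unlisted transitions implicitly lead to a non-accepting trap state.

start=q0 accept=q3,q4 q0-0->q1 q0-1->q2 q1-0->q3 q1-1->q4 q2-0->q5 q2-1->q6 q3-0->q3 q3-1->q4 q4-0->q5 q4-1->q6 q5-0->q3 q5-1->q4 q6-0->q5 q6-1->q6

A DFA must remember the last 2 symbols (since which symbol is second-to-last isn't known until the input ends). Use one state per possible window of the last ≤2 symbols; accept from those whose window starts with `0`.
A 7-state machine:
        0   1  
>  q0   q1  q2 
   q1   q3  q4 
   q2   q5  q6 
 * q3   q3  q4 
 * q4   q5  q6 
   q5   q3  q4 
   q6   q5  q6 
(> = start, * = accepting)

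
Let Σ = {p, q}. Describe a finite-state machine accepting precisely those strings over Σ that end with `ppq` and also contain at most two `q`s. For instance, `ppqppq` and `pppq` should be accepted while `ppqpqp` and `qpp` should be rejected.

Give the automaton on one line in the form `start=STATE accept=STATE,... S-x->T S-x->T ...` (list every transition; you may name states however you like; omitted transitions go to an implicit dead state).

Build one automaton per condition and run them in lockstep. The first has 4 states tracking how much of the suffix `ppq` has currently been matched; the second has 4 states tracking the count of `q`s, saturating at 3. A product state is a pair (one from each), accepting exactly when both do.
          p    q  
>  S0     S1   S2 
   S1     S3   S2 
   S2     S4   S5 
   S3     S3   S6 
   S4     S7   S5 
   S5     S8   S9 
 * S6     S4   S5 
   S7     S7  S10 
   S8    S11   S9 
   S9    S12   S9 
 * S10    S8   S9 
   S11   S11  S13 
   S12   S14   S9 
   S13   S12   S9 
   S14   S14  S13 
(> = start, * = accepting)

start=S0 accept=S6,S10 S0-p->S1 S0-q->S2 S1-p->S3 S1-q->S2 S2-p->S4 S2-q->S5 S3-p->S3 S3-q->S6 S4-p->S7 S4-q->S5 S5-p->S8 S5-q->S9 S6-p->S4 S6-q->S5 S7-p->S7 S7-q->S10 S8-p->S11 S8-q->S9 S9-p->S12 S9-q->S9 S10-p->S8 S10-q->S9 S11-p->S11 S11-q->S13 S12-p->S14 S12-q->S9 S13-p->S12 S13-q->S9 S14-p->S14 S14-q->S13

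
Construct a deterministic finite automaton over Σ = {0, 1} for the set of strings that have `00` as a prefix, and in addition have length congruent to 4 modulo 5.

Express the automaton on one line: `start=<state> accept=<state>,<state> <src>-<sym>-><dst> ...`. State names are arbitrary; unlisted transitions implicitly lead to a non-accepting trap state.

Build one automaton per condition and run them in lockstep. One (4 states) tracks whether the input so far still matches the prefix `00`; the other (5 states) tracks the input length modulo 5. Each combined state is a pair, one component from each; accept when both components accept. Minimizing collapses redundant product states.
8 states suffice.
        0   1  
>  s0   s1  s2 
   s1   s3  s2 
   s2   s2  s2 
   s3   s4  s4 
   s4   s5  s5 
 * s5   s6  s6 
   s6   s7  s7 
   s7   s3  s3 
(> = start, * = accepting)

start=s0 accept=s5 s0-0->s1 s0-1->s2 s1-0->s3 s1-1->s2 s2-0->s2 s2-1->s2 s3-0->s4 s3-1->s4 s4-0->s5 s4-1->s5 s5-0->s6 s5-1->s6 s6-0->s7 s6-1->s7 s7-0->s3 s7-1->s3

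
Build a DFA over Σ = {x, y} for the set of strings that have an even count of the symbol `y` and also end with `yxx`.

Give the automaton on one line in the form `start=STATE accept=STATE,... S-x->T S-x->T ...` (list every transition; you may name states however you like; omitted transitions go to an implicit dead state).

start=q0 accept=q4 q0-x->q0 q0-y->q1 q1-x->q1 q1-y->q2 q2-x->q3 q2-y->q1 q3-x->q4 q3-y->q1 q4-x->q0 q4-y->q1

Build one automaton per condition and run them in lockstep. One (2 states) tracks the count of `y`s modulo 2; the other (4 states) tracks how much of the suffix `yxx` has currently been matched. Each combined state is a pair, one component from each; accept when both components accept. Minimizing collapses redundant product states.
With 5 states:
        x   y  
>  q0   q0  q1 
   q1   q1  q2 
   q2   q3  q1 
   q3   q4  q1 
 * q4   q0  q1 
(> = start, * = accepting)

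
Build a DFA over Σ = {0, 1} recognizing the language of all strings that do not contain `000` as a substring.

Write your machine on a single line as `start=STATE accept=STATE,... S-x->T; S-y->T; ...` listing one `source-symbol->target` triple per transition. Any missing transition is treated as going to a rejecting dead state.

start=q0; accept=q0,q1,q2; q0-0->q1; q0-1->q0; q1-0->q2; q1-1->q0; q2-0->q3; q2-1->q0; q3-0->q3; q3-1->q3

This is the complement of 'contains `000`'. Use the same substring-matching states — q0 through q3 holding how much of `000` has just been matched — but flip the accepting set: everything except the trap q3 accepts.
A 4-state machine:
        0   1  
>* q0   q1  q0 
 * q1   q2  q0 
 * q2   q3  q0 
   q3   q3  q3 
(> = start, * = accepting)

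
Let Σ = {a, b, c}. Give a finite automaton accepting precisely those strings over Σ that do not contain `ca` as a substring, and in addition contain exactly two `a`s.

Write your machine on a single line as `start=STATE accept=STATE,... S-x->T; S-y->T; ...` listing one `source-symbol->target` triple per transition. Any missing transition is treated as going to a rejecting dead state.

Build one automaton per condition and run them in lockstep. One (3 states) tracks partial matches of the forbidden pattern `ca`; the other (4 states) tracks the count of `a`s, saturating at 3. Each combined state is a pair, one component from each; accept when both components accept.
An 11-state machine:
          a    b    c  
>  q0     q1   q0   q2 
   q1     q3   q1   q4 
   q2     q5   q0   q2 
 * q3     q6   q3   q7 
   q4     q8   q1   q4 
   q5     q8   q5   q5 
   q6     q6   q6   q9 
 * q7    q10   q3   q7 
   q8    q10   q8   q8 
   q9    q10   q6   q9 
   q10   q10  q10  q10 
(> = start, * = accepting)

start=q0; accept=q3,q7; q0-a->q1; q0-b->q0; q0-c->q2; q1-a->q3; q1-b->q1; q1-c->q4; q2-a->q5; q2-b->q0; q2-c->q2; q3-a->q6; q3-b->q3; q3-c->q7; q4-a->q8; q4-b->q1; q4-c->q4; q5-a->q8; q5-b->q5; q5-c->q5; q6-a->q6; q6-b->q6; q6-c->q9; q7-a->q10; q7-b->q3; q7-c->q7; q8-a->q10; q8-b->q8; q8-c->q8; q9-a->q10; q9-b->q6; q9-c->q9; q10-a->q10; q10-b->q10; q10-c->q10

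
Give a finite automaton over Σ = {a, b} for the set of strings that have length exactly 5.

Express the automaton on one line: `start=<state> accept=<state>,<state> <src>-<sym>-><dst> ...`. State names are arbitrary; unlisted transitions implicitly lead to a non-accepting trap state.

start=q0 accept=q5 q0-a->q1 q0-b->q1 q1-a->q2 q1-b->q2 q2-a->q3 q2-b->q3 q3-a->q4 q3-b->q4 q4-a->q5 q4-b->q5 q5-a->q6 q5-b->q6 q6-a->q6 q6-b->q6

We only need to distinguish lengths 0, 1, …, 5, and '>5'. Chain q0 → q1 → q2 → q3 → q4 → q5 → q6 on every symbol, with q6 looping. Accepting states: {q5}.
        a   b  
>  q0   q1  q1 
   q1   q2  q2 
   q2   q3  q3 
   q3   q4  q4 
   q4   q5  q5 
 * q5   q6  q6 
   q6   q6  q6 
(> = start, * = accepting)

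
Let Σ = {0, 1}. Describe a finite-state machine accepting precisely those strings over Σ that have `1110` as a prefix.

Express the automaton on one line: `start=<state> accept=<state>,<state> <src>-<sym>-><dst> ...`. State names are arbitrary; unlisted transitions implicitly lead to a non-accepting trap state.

Check the first 4 symbols one by one: q0 through q3 record how many have matched `1110` so far; any wrong symbol goes to the dead state q5. After all 4 match we enter the accepting sink q4.
A 6-state machine:
        0   1  
>  q0   q5  q1 
   q1   q5  q2 
   q2   q5  q3 
   q3   q4  q5 
 * q4   q4  q4 
   q5   q5  q5 
(> = start, * = accepting)

start=q0 accept=q4 q0-0->q5 q0-1->q1 q1-0->q5 q1-1->q2 q2-0->q5 q2-1->q3 q3-0->q4 q3-1->q5 q4-0->q4 q4-1->q4 q5-0->q5 q5-1->q5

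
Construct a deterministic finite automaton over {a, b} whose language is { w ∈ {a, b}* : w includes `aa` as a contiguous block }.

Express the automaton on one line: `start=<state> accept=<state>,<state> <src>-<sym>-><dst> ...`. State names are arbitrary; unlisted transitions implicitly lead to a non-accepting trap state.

States S0..S1 record the length of the longest prefix of `aa` that matches the current input suffix. Reaching S2 means `aa` has been seen, and we stay there forever. Accept from S2.
With 3 states:
        a   b  
>  S0   S1  S0 
   S1   S2  S0 
 * S2   S2  S2 
(> = start, * = accepting)

start=S0 accept=S2 S0-a->S1 S0-b->S0 S1-a->S2 S1-b->S0 S2-a->S2 S2-b->S2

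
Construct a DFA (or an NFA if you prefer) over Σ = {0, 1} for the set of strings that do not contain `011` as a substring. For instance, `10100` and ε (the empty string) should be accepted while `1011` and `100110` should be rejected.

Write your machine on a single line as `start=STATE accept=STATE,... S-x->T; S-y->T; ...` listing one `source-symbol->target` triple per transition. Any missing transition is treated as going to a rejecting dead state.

start=q0; accept=q0,q1,q2; q0-0->q1; q0-1->q0; q1-0->q1; q1-1->q2; q2-0->q1; q2-1->q3; q3-0->q3; q3-1->q3

This is the complement of 'contains `011`'. Use the same substring-matching states — q0 through q3 holding how much of `011` has just been matched — but flip the accepting set: everything except the trap q3 accepts.
With 4 states:
        0   1  
>* q0   q1  q0 
 * q1   q1  q2 
 * q2   q1  q3 
   q3   q3  q3 
(> = start, * = accepting)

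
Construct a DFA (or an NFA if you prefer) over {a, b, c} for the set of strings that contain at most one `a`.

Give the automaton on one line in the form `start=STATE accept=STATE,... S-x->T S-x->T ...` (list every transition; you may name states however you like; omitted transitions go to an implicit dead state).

start=s0 accept=s0,s1 s0-a->s1 s0-b->s0 s0-c->s0 s1-a->s2 s1-b->s1 s1-c->s1 s2-a->s2 s2-b->s2 s2-c->s2

Only the number of `a`s matters, and only up to 2. Make a chain s0 → s1 → s2 advanced by each `a` (with s2 absorbing); every other symbol self-loops. The accepting set is {s0, s1}.
With 3 states:
        a   b   c  
>* s0   s1  s0  s0 
 * s1   s2  s1  s1 
   s2   s2  s2  s2 
(> = start, * = accepting)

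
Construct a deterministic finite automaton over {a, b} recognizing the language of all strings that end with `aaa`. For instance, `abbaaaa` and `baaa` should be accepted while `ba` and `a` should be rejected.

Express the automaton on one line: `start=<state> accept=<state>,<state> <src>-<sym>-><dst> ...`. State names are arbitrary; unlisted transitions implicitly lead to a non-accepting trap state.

Remember how much of `aaa` the current input suffix matches. State s0 means no match yet; s1 means the last symbol is `a`; s2 means the last 2 symbols are `aa`; s3 means the last 3 symbols are `aaa`. Only s3 accepts. On a mismatch, fall back to the longest proper suffix that is still a prefix of `aaa`.
        a   b  
>  s0   s1  s0 
   s1   s2  s0 
   s2   s3  s0 
 * s3   s3  s0 
(> = start, * = accepting)

start=s0 accept=s3 s0-a->s1 s0-b->s0 s1-a->s2 s1-b->s0 s2-a->s3 s2-b->s0 s3-a->s3 s3-b->s0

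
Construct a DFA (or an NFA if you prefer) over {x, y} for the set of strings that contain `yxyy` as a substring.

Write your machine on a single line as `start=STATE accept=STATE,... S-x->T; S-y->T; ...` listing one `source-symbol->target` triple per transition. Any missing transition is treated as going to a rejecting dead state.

start=S0; accept=S4; S0-x->S0; S0-y->S1; S1-x->S2; S1-y->S1; S2-x->S0; S2-y->S3; S3-x->S2; S3-y->S4; S4-x->S4; S4-y->S4

Track how much of `yxyy` has been matched so far: state S0 is no progress, S4 is the absorbing accept state reached once `yxyy` has occurred. Intermediate states record partial matches; on a mismatch, fall back to the longest reusable overlap.
        x   y  
>  S0   S0  S1 
   S1   S2  S1 
   S2   S0  S3 
   S3   S2  S4 
 * S4   S4  S4 
(> = start, * = accepting)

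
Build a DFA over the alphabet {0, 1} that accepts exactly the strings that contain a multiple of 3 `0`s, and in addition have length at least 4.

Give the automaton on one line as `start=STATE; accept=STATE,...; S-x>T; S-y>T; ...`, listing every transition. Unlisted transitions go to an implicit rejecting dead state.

Run two small machines in parallel and take their product. The first has 3 states tracking the count of `0`s modulo 3; the second has 6 states tracking the input length, saturating at 5. A product state is a pair (one from each), accepting exactly when both do.
15 states suffice.
          0    1  
>  q0     q1   q2 
   q1     q3   q4 
   q2     q4   q5 
   q3     q6   q7 
   q4     q7   q8 
   q5     q8   q6 
   q6     q9  q10 
   q7    q10  q11 
   q8    q11   q9 
   q9    q12  q13 
 * q10   q13  q14 
   q11   q14  q12 
   q12   q14  q12 
   q13   q12  q13 
 * q14   q13  q14 
(> = start, * = accepting)

start=q0; accept=q10,q14; q0-0>q1; q0-1>q2; q1-0>q3; q1-1>q4; q2-0>q4; q2-1>q5; q3-0>q6; q3-1>q7; q4-0>q7; q4-1>q8; q5-0>q8; q5-1>q6; q6-0>q9; q6-1>q10; q7-0>q10; q7-1>q11; q8-0>q11; q8-1>q9; q9-0>q12; q9-1>q13; q10-0>q13; q10-1>q14; q11-0>q14; q11-1>q12; q12-0>q14; q12-1>q12; q13-0>q12; q13-1>q13; q14-0>q13; q14-1>q14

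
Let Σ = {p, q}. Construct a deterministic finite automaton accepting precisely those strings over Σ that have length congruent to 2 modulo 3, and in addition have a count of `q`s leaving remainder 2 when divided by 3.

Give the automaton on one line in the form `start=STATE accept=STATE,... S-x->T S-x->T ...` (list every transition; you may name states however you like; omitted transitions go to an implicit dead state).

start=s0 accept=s5 s0-p->s1 s0-q->s2 s1-p->s3 s1-q->s4 s2-p->s4 s2-q->s5 s3-p->s0 s3-q->s6 s4-p->s6 s4-q->s7 s5-p->s7 s5-q->s0 s6-p->s2 s6-q->s8 s7-p->s8 s7-q->s1 s8-p->s5 s8-q->s3

Run two small machines in parallel and take their product. The first has 3 states tracking the input length modulo 3; the second has 3 states tracking the count of `q`s modulo 3. A product state is a pair (one from each), accepting exactly when both do.
A 9-state machine:
        p   q  
>  s0   s1  s2 
   s1   s3  s4 
   s2   s4  s5 
   s3   s0  s6 
   s4   s6  s7 
 * s5   s7  s0 
   s6   s2  s8 
   s7   s8  s1 
   s8   s5  s3 
(> = start, * = accepting)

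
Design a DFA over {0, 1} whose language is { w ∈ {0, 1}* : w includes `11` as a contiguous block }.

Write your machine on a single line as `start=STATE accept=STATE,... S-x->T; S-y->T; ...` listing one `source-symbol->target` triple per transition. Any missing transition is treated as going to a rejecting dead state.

start=q0; accept=q2; q0-0->q0; q0-1->q1; q1-0->q0; q1-1->q2; q2-0->q2; q2-1->q2

Track how much of `11` has been matched so far: state q0 is no progress, q2 is the absorbing accept state reached once `11` has occurred. Intermediate states record partial matches; on a mismatch, fall back to the longest reusable overlap.
With 3 states:
        0   1  
>  q0   q0  q1 
   q1   q0  q2 
 * q2   q2  q2 
(> = start, * = accepting)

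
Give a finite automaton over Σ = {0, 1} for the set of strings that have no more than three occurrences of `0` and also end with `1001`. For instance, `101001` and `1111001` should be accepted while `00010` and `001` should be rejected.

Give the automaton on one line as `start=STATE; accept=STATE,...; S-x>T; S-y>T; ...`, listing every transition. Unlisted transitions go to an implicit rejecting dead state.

Run two small machines in parallel and take their product. One (5 states) tracks the count of `0`s, saturating at 4; the other (5 states) tracks how much of the suffix `1001` has currently been matched. Each combined state is a pair, one component from each; accept when both components accept. Equivalent product states are then merged.
With 9 states:
        0   1  
>  S0   S1  S2 
   S1   S3  S4 
   S2   S5  S2 
   S3   S3  S3 
   S4   S6  S4 
   S5   S7  S4 
   S6   S7  S3 
   S7   S3  S8 
 * S8   S3  S3 
(> = start, * = accepting)

start=S0; accept=S8; S0-0>S1; S0-1>S2; S1-0>S3; S1-1>S4; S2-0>S5; S2-1>S2; S3-0>S3; S3-1>S3; S4-0>S6; S4-1>S4; S5-0>S7; S5-1>S4; S6-0>S7; S6-1>S3; S7-0>S3; S7-1>S8; S8-0>S3; S8-1>S3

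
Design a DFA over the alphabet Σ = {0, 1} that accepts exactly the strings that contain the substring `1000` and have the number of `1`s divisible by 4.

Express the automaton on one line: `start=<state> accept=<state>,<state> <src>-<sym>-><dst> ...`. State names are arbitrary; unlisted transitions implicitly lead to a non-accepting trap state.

Run two small machines in parallel and take their product. One (5 states) tracks whether and how much of `1000` has been seen; the other (4 states) tracks the count of `1`s modulo 4. Each combined state is a pair, one component from each; accept when both components accept.
A 17-state machine:
       0  1 
>  A   A  B 
   B   C  D 
   C   E  D 
   D   F  G 
   E   H  D 
   F   I  G 
   G   J  K 
   H   H  L 
   I   L  G 
   J   M  K 
   K   N  B 
   L   L  O 
   M   O  K 
   N   P  B 
   O   O  Q 
   P   Q  B 
 * Q   Q  H 
(> = start, * = accepting)

start=A accept=Q A-0->A A-1->B B-0->C B-1->D C-0->E C-1->D D-0->F D-1->G E-0->H E-1->D F-0->I F-1->G G-0->J G-1->K H-0->H H-1->L I-0->L I-1->G J-0->M J-1->K K-0->N K-1->B L-0->L L-1->O M-0->O M-1->K N-0->P N-1->B O-0->O O-1->Q P-0->Q P-1->B Q-0->Q Q-1->H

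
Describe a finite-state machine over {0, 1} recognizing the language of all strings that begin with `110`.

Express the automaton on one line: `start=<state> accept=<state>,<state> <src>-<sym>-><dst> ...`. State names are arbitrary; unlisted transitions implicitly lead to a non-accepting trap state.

Check the first 3 symbols one by one: s0 through s2 record how many have matched `110` so far; any wrong symbol goes to the dead state s4. After all 3 match we enter the accepting sink s3.
5 states suffice.
        0   1  
>  s0   s4  s1 
   s1   s4  s2 
   s2   s3  s4 
 * s3   s3  s3 
   s4   s4  s4 
(> = start, * = accepting)

start=s0 accept=s3 s0-0->s4 s0-1->s1 s1-0->s4 s1-1->s2 s2-0->s3 s2-1->s4 s3-0->s3 s3-1->s3 s4-0->s4 s4-1->s4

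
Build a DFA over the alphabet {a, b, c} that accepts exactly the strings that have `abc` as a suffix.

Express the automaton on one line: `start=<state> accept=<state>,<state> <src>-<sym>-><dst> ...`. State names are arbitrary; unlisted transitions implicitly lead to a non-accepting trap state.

start=q0 accept=q3 q0-a->q1 q0-b->q0 q0-c->q0 q1-a->q1 q1-b->q2 q1-c->q0 q2-a->q1 q2-b->q0 q2-c->q3 q3-a->q1 q3-b->q0 q3-c->q0

Remember how much of `abc` the current input suffix matches. State q0 means no match yet; q1 means the last symbol is `a`; q2 means the last 2 symbols are `ab`; q3 means the last 3 symbols are `abc`. Only q3 accepts. On a mismatch, fall back to the longest proper suffix that is still a prefix of `abc`.
With 4 states:
        a   b   c  
>  q0   q1  q0  q0 
   q1   q1  q2  q0 
   q2   q1  q0  q3 
 * q3   q1  q0  q0 
(> = start, * = accepting)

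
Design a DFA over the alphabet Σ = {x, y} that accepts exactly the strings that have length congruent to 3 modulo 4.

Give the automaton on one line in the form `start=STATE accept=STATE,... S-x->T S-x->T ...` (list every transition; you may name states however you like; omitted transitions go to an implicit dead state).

Only the length mod 4 matters, so use a 4-cycle: from any state, every input symbol moves to the next state, wrapping S3 back to S0. Mark S3 accepting.
        x   y  
>  S0   S1  S1 
   S1   S2  S2 
   S2   S3  S3 
 * S3   S0  S0 
(> = start, * = accepting)

start=S0 accept=S3 S0-x->S1 S0-y->S1 S1-x->S2 S1-y->S2 S2-x->S3 S2-y->S3 S3-x->S0 S3-y->S0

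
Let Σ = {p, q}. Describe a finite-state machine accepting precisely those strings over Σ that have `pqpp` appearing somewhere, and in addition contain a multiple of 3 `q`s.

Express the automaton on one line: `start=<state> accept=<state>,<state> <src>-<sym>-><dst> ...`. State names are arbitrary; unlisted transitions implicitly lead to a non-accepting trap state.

start=S0 accept=S14 S0-p->S1 S0-q->S2 S1-p->S1 S1-q->S3 S2-p->S4 S2-q->S5 S3-p->S6 S3-q->S5 S4-p->S4 S4-q->S7 S5-p->S8 S5-q->S0 S6-p->S9 S6-q->S7 S7-p->S10 S7-q->S0 S8-p->S8 S8-q->S11 S9-p->S9 S9-q->S12 S10-p->S12 S10-q->S11 S11-p->S13 S11-q->S2 S12-p->S12 S12-q->S14 S13-p->S14 S13-q->S3 S14-p->S14 S14-q->S9

Build one automaton per condition and run them in lockstep. The first has 5 states tracking whether and how much of `pqpp` has been seen; the second has 3 states tracking the count of `q`s modulo 3. A product state is a pair (one from each), accepting exactly when both do.
15 states suffice.
          p    q  
>  S0     S1   S2 
   S1     S1   S3 
   S2     S4   S5 
   S3     S6   S5 
   S4     S4   S7 
   S5     S8   S0 
   S6     S9   S7 
   S7    S10   S0 
   S8     S8  S11 
   S9     S9  S12 
   S10   S12  S11 
   S11   S13   S2 
   S12   S12  S14 
   S13   S14   S3 
 * S14   S14   S9 
(> = start, * = accepting)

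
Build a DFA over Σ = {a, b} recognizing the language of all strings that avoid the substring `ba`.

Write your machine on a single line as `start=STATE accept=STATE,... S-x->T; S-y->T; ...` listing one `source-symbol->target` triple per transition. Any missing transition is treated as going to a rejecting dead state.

start=q0; accept=q0,q1; q0-a->q0; q0-b->q1; q1-a->q2; q1-b->q1; q2-a->q2; q2-b->q2

Track partial matches of the forbidden pattern `ba`. State q2 is a dead state reached once `ba` has occurred; every other state accepts. q0 means no part of `ba` is currently matched.
A 3-state machine:
        a   b  
>* q0   q0  q1 
 * q1   q2  q1 
   q2   q2  q2 
(> = start, * = accepting)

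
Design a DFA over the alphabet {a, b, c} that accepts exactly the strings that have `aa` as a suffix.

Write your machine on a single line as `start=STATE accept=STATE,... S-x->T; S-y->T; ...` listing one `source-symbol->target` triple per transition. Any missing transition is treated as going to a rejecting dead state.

Remember how much of `aa` the current input suffix matches. State s0 means no match yet; s1 means the last symbol is `a`; s2 means the last 2 symbols are `aa`. Only s2 accepts. On a mismatch, fall back to the longest proper suffix that is still a prefix of `aa`.
        a   b   c  
>  s0   s1  s0  s0 
   s1   s2  s0  s0 
 * s2   s2  s0  s0 
(> = start, * = accepting)

start=s0; accept=s2; s0-a->s1; s0-b->s0; s0-c->s0; s1-a->s2; s1-b->s0; s1-c->s0; s2-a->s2; s2-b->s0; s2-c->s0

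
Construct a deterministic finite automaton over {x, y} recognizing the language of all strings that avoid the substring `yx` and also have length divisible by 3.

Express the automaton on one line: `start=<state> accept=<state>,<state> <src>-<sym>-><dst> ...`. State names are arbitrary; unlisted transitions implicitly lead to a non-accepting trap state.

start=s0 accept=s0,s6 s0-x->s1 s0-y->s2 s1-x->s3 s1-y->s4 s2-x->s5 s2-y->s4 s3-x->s0 s3-y->s6 s4-x->s7 s4-y->s6 s5-x->s7 s5-y->s7 s6-x->s8 s6-y->s2 s7-x->s8 s7-y->s8 s8-x->s5 s8-y->s5

Build one automaton per condition and run them in lockstep. The first has 3 states tracking partial matches of the forbidden pattern `yx`; the second has 3 states tracking the input length modulo 3. A product state is a pair (one from each), accepting exactly when both do.
A 9-state machine:
        x   y  
>* s0   s1  s2 
   s1   s3  s4 
   s2   s5  s4 
   s3   s0  s6 
   s4   s7  s6 
   s5   s7  s7 
 * s6   s8  s2 
   s7   s8  s8 
   s8   s5  s5 
(> = start, * = accepting)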